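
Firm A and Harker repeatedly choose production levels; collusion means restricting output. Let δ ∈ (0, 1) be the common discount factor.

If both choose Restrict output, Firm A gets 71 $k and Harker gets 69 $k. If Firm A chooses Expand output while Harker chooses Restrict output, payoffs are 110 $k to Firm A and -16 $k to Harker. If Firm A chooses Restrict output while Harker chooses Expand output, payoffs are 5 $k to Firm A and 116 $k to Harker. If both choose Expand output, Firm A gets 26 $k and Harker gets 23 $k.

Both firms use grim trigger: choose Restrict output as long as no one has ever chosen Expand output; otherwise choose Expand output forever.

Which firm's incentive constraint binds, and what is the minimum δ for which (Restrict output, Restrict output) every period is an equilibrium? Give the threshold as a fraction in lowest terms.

Firm A: cooperation gives 71 each period; deviation gives 110 once then 26 forever.
  71/(1−δ) ≥ 110 + 26δ/(1−δ) ⇒ δ ≥ 39/84 = 13/28.
Harker: cooperation gives 69 each period; deviation gives 116 once then 23 forever.
  δ ≥ 47/93.
Both must hold, so the binding constraint is Harker's: δ ≥ 47/93.

Harker; δ ≥ 47/93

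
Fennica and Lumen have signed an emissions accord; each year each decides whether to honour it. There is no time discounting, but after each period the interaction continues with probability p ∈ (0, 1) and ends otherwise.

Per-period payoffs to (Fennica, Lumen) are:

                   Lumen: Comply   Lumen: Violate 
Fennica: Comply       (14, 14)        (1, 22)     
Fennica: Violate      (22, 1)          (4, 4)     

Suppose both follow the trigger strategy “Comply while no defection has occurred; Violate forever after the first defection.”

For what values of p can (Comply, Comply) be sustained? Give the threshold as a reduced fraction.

4/9

With no time discounting, the continuation probability p plays the role of the discount factor.
Grim-trigger IC: 14/(1−p) ≥ 22 + 4p/(1−p) ⇒ p ≥ (22−14)/(22−4) = 4/9.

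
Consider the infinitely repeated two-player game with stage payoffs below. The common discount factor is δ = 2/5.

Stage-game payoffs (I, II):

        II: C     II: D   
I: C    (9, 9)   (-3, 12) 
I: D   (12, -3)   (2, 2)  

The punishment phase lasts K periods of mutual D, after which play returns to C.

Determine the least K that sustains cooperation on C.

2

No profitable deviation requires (9−2)(δ+…+δ^K) ≥ 12−9, i.e. δ+…+δ^K ≥ 3/7 ≈ 0.4286.
With δ = 2/5, the partial sums are K=1: 0.4000, K=2: 0.5600.
K = 2 is the first length at which the sum reaches 0.4286.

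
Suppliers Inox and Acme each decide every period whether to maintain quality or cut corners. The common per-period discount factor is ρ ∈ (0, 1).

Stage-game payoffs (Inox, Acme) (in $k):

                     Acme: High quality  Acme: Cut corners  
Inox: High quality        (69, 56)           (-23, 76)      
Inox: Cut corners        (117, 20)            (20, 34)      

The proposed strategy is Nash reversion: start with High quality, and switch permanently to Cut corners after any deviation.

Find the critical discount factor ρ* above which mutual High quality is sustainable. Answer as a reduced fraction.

Inox's threshold: (117−69)/(117−20) = 48/97.
Acme's threshold: (76−56)/(76−34) = 10/21.
48/97 > 10/21, so Inox binds and ρ* = 48/97.

48/97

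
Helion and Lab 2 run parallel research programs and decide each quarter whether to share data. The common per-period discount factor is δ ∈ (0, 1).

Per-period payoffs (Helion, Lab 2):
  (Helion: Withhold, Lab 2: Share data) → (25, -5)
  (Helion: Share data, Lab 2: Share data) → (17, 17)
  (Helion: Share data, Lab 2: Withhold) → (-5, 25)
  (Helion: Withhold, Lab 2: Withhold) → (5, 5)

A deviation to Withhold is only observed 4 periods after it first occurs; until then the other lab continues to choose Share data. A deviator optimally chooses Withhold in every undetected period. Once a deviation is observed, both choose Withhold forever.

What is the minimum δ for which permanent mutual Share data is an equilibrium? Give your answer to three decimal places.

0.795

Deviating for the 4 undetected periods gains 25−17 = 8 per period over cooperation, then loses 17−5 = 12 per period forever once punishment starts.
Gain: 8(1 + δ + … + δ^3); loss: 12·δ^4/(1−δ).
No profitable deviation ⇔ 8(1−δ^4) ≤ 12·δ^4, i.e. δ^4 ≥ 8/(8+12) = 2/5.
Hence δ ≥ (2/5)^(1/4) ≈ 0.795.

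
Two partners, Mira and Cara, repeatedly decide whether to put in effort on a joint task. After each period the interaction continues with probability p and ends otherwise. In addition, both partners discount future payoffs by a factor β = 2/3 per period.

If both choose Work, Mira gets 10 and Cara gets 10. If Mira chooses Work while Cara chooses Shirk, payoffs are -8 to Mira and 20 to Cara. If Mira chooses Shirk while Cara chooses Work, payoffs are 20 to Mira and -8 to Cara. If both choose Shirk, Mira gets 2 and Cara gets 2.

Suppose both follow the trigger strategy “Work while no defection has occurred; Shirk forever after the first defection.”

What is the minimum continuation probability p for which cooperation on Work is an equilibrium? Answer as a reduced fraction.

5/6

With continuation probability p and discount β, the effective per-period discount factor is βp.
Grim-trigger IC: βp ≥ (20−10)/(20−2) = 5/9.
So p ≥ (5/9)/(2/3) = 5/6.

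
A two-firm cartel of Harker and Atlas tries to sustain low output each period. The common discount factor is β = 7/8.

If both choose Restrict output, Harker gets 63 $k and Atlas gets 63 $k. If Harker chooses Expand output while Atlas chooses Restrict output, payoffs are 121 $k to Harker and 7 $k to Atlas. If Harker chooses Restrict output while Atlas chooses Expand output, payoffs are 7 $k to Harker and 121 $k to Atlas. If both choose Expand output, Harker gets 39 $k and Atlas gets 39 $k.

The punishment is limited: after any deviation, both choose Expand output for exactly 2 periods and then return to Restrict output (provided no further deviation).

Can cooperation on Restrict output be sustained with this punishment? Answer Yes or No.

No

A one-shot deviation gives 121 now, then 39 for 2 periods, then back to 63.
Gain from deviating: (121−63) today; loss: (63−39) in each of the next 2 periods.
No-deviation condition: (63−39)(β+…+β^2) ≥ 121−63, i.e. β+…+β^2 ≥ 29/12.
At β = 7/8: β+…+β^2 = 1.6406 < 2.4167.
So cooperation is not sustainable.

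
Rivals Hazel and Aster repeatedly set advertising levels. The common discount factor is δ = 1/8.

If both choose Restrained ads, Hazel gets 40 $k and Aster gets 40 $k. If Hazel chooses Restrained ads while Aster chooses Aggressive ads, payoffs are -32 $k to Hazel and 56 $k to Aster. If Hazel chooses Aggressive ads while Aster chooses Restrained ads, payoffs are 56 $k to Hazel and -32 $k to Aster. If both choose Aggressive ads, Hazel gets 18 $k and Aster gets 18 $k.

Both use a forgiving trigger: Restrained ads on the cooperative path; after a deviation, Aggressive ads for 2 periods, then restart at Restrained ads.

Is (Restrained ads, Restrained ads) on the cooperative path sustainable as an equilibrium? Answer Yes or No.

No

Comparing payoff streams over the 3 periods until play realigns: cooperate → 40(1+δ+…+δ^2); deviate → 56 + 18(δ+…+δ^2).
Cooperation is sustained iff (40−18)(δ+…+δ^2) ≥ 56−40.
δ+…+δ^2 = 1/8·(1−(1/8)^2)/(1−1/8) = 0.1406, and (56−40)/(40−18) = 0.7273.
0.1406 < 0.7273, so cooperation is not sustainable.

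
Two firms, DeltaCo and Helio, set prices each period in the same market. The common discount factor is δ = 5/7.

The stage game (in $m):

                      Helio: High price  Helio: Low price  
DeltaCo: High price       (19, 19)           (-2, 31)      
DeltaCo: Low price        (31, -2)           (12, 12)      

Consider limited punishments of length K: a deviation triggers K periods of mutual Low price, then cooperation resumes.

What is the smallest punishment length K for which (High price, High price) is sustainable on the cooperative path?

4

Need Σ_{k=1}^{K} δ^k ≥ (31−19)/(19−12) = 1.7143 at δ = 5/7.
At K = 3 the sum is 1.5889 < 1.7143; at K = 4 it is 1.8492 ≥ 1.7143.
So the minimum punishment length is K = 4.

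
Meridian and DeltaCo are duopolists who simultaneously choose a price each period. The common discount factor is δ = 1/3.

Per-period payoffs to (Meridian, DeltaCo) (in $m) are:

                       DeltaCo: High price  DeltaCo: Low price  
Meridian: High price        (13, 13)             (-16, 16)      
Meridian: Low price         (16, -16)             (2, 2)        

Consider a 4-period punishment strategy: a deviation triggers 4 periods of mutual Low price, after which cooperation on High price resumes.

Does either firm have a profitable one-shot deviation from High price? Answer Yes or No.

A one-shot deviation gives 16 now, then 2 for 4 periods, then back to 13.
Gain from deviating: (16−13) today; loss: (13−2) in each of the next 4 periods.
No-deviation condition: (13−2)(δ+…+δ^4) ≥ 16−13, i.e. δ+…+δ^4 ≥ 3/11.
At δ = 1/3: δ+…+δ^4 = 0.4938 ≥ 0.2727.
So cooperation is sustainable.

No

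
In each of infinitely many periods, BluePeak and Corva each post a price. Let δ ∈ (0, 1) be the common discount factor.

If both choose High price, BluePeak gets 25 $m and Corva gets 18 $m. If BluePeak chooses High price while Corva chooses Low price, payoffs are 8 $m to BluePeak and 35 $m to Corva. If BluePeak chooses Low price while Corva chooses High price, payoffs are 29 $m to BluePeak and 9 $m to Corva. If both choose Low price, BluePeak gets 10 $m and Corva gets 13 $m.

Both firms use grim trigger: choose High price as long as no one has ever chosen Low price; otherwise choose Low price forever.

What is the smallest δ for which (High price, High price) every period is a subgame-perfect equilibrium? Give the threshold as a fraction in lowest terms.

For BluePeak: deviation gain 29−25 = 4, per-period punishment loss 25−10 = 15. IC gives δ ≥ 4/19.
For Corva: gain 17, loss 5 per period, so δ ≥ 17/22.
The tighter constraint is Corva's, so cooperation needs δ ≥ 17/22.

17/22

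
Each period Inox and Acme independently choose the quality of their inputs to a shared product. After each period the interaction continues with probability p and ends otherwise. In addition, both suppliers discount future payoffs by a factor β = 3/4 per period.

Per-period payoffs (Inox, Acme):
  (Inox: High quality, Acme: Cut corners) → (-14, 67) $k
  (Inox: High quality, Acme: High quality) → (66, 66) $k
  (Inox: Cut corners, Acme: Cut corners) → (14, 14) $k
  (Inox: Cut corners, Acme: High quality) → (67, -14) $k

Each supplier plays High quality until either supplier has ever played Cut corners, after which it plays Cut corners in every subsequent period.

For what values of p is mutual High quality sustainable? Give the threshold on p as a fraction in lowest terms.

4/159

Expected continuation weight on next period's payoff is β·p = 3/4·p, which plays the role of the discount factor.
Cooperation requires 3/4·p ≥ (67−66)/(67−14) = 1/53, hence p ≥ 4/159.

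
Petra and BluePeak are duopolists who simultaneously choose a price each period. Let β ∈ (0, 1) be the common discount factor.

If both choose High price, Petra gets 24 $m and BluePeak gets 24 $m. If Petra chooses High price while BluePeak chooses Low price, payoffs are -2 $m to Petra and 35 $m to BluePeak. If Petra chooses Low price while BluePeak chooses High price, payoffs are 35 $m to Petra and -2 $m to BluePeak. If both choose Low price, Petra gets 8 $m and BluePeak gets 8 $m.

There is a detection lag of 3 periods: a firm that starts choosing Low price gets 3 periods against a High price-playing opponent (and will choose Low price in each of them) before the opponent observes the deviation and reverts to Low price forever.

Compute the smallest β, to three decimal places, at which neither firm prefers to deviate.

0.741

A deviator earns 35 for 3 periods, then 8 forever; cooperating earns 24 forever. Multiplying the IC by (1−β):
24 ≥ 35(1−β^3) + 8β^3, so 27·β^3 ≥ 11 and β^3 ≥ 11/27.
β ≥ (11/27)^(1/3) ≈ 0.741.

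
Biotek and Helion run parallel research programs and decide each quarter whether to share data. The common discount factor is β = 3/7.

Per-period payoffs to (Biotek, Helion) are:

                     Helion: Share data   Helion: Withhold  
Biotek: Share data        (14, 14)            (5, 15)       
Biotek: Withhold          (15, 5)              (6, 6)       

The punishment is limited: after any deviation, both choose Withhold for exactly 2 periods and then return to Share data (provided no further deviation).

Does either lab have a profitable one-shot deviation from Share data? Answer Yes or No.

Comparing payoff streams over the 3 periods until play realigns: cooperate → 14(1+β+…+β^2); deviate → 15 + 6(β+…+β^2).
Cooperation is sustained iff (14−6)(β+…+β^2) ≥ 15−14.
β+…+β^2 = 3/7·(1−(3/7)^2)/(1−3/7) = 0.6122, and (15−14)/(14−6) = 0.1250.
0.6122 ≥ 0.1250, so cooperation is sustainable.

No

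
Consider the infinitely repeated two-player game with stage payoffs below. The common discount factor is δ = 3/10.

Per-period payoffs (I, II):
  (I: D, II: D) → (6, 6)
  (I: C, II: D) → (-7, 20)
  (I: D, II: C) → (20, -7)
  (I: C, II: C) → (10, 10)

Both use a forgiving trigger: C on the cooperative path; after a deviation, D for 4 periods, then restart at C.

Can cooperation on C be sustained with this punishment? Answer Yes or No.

A one-shot deviation gives 20 now, then 6 for 4 periods, then back to 10.
Gain from deviating: (20−10) today; loss: (10−6) in each of the next 4 periods.
No-deviation condition: (10−6)(δ+…+δ^4) ≥ 20−10, i.e. δ+…+δ^4 ≥ 5/2.
At δ = 3/10: δ+…+δ^4 = 0.4251 < 2.5000.
So cooperation is not sustainable.

No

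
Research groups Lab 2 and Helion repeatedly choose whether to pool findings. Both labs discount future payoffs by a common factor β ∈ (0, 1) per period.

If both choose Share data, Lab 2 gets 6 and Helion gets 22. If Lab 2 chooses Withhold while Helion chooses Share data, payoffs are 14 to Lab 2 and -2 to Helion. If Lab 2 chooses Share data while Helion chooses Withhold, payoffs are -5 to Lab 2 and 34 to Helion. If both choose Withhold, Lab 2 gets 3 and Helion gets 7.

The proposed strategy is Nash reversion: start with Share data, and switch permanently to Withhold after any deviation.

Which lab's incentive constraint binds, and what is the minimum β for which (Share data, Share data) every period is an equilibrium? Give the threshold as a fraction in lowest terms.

For Lab 2: deviation gain 14−6 = 8, per-period punishment loss 6−3 = 3. IC gives β ≥ 8/11.
For Helion: gain 12, loss 15 per period, so β ≥ 12/27 = 4/9.
The tighter constraint is Lab 2's, so cooperation needs β ≥ 8/11.

Lab 2; β ≥ 8/11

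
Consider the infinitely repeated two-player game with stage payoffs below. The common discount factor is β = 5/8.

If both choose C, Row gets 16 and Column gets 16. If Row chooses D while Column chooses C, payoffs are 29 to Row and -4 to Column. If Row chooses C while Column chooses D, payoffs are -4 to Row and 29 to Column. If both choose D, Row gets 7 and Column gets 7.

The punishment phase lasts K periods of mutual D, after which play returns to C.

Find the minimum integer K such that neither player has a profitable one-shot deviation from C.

IC: β(1−β^K)/(1−β) ≥ (29−16)/(16−7) = 13/9.
With β = 5/8: need 1 − β^K ≥ 13/9·(1−5/8)/(5/8), i.e. β^K ≤ 0.1333.
Since (5/8)^4 = 0.1526 and (5/8)^5 = 0.0954, the smallest such K is 5.

5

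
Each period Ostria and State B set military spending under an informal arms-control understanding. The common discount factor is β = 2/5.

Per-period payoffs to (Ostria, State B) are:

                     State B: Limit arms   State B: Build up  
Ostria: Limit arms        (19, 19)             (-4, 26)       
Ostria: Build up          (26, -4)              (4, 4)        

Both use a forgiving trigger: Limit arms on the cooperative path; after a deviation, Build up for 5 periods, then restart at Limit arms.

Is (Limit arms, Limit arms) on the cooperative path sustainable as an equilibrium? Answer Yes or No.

A one-shot deviation gives 26 now, then 4 for 5 periods, then back to 19.
Gain from deviating: (26−19) today; loss: (19−4) in each of the next 5 periods.
No-deviation condition: (19−4)(β+…+β^5) ≥ 26−19, i.e. β+…+β^5 ≥ 7/15.
At β = 2/5: β+…+β^5 = 0.6598 ≥ 0.4667.
So cooperation is sustainable.

Yes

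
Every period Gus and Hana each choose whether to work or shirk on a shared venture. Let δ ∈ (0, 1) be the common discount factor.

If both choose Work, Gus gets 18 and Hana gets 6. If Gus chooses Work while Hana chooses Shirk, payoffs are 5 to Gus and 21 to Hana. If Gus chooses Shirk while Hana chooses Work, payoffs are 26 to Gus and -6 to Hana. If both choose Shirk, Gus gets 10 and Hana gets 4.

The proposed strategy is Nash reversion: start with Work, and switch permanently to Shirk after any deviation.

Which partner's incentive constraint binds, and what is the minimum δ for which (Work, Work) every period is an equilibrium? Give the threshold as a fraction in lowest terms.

Hana; δ ≥ 15/17

Gus: cooperation gives 18 each period; deviation gives 26 once then 10 forever.
  18/(1−δ) ≥ 26 + 10δ/(1−δ) ⇒ δ ≥ 8/16 = 1/2.
Hana: cooperation gives 6 each period; deviation gives 21 once then 4 forever.
  δ ≥ 15/17.
Both must hold, so the binding constraint is Hana's: δ ≥ 15/17.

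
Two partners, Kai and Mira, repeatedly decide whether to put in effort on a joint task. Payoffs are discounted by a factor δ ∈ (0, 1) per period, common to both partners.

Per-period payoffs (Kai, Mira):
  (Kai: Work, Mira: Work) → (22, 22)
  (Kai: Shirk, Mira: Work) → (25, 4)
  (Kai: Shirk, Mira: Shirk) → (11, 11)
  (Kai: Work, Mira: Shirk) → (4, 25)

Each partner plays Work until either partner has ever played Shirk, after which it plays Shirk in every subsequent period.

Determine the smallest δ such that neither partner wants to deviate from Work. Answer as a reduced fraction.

3/14

22/(1−δ) ≥ 25 + 11δ/(1−δ)
22 ≥ 25 − 14δ
δ ≥ 3/14.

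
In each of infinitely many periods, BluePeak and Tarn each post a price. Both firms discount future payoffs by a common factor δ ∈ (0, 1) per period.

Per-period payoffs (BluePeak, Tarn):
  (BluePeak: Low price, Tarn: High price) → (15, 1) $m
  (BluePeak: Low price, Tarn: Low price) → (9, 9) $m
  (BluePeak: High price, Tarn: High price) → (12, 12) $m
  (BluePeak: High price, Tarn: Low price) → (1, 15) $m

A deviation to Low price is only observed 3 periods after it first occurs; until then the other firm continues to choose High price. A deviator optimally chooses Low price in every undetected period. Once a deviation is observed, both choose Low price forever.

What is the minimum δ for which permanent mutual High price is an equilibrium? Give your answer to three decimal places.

0.794

The best deviation is to choose Low price for all 3 undetected periods, earning 15 each, then 9 forever once detected.
Deviation value: 15(1−δ^3)/(1−δ) + 9δ^3/(1−δ); cooperation value: 12/(1−δ).
IC: 12 ≥ 15(1−δ^3) + 9δ^3 = 15 − 6δ^3.
So δ^3 ≥ 3/6 = 1/2, giving δ ≥ (1/2)^(1/3) ≈ 0.794.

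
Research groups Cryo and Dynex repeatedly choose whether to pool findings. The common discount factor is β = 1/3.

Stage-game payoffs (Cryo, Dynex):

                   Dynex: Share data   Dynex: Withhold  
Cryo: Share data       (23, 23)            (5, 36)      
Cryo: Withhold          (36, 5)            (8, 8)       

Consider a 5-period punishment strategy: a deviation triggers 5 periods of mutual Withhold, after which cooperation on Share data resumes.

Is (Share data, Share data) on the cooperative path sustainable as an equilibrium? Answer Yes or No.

A one-shot deviation gives 36 now, then 8 for 5 periods, then back to 23.
Gain from deviating: (36−23) today; loss: (23−8) in each of the next 5 periods.
No-deviation condition: (23−8)(β+…+β^5) ≥ 36−23, i.e. β+…+β^5 ≥ 13/15.
At β = 1/3: β+…+β^5 = 0.4979 < 0.8667.
So cooperation is not sustainable.

No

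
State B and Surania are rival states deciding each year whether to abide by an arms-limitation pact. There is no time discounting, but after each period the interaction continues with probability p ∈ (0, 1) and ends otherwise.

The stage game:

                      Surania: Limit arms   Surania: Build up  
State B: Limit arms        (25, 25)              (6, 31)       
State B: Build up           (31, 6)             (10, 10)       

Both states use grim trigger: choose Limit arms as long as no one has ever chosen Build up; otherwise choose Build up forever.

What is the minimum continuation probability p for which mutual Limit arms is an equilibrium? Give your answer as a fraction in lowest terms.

Expected cooperation value is 25 + p·25 + p²·25 + … = 25/(1−p); deviation gives 31 + p·10/(1−p).
25 ≥ 31(1−p) + 10p ⇒ 21p ≥ 6 ⇒ p ≥ 6/21 = 2/7.

2/7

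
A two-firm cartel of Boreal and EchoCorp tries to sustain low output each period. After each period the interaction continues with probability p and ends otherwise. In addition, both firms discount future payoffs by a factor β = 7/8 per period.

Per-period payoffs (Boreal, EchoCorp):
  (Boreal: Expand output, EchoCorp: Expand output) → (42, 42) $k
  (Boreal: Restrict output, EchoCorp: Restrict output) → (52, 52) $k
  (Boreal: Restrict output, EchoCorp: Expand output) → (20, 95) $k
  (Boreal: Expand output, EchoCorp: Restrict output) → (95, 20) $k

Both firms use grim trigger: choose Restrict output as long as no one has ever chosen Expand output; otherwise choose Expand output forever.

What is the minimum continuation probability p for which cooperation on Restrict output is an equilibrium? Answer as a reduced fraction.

With continuation probability p and discount β, the effective per-period discount factor is βp.
Grim-trigger IC: βp ≥ (95−52)/(95−42) = 43/53.
So p ≥ (43/53)/(7/8) = 344/371.

344/371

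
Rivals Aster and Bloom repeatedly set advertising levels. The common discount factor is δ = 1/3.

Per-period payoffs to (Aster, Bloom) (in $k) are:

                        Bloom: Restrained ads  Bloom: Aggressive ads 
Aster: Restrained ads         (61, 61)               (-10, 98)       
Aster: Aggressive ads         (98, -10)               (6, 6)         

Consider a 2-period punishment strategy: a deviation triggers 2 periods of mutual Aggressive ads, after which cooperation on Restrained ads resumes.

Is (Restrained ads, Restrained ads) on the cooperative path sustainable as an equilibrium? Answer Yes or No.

A one-shot deviation gives 98 now, then 6 for 2 periods, then back to 61.
Gain from deviating: (98−61) today; loss: (61−6) in each of the next 2 periods.
No-deviation condition: (61−6)(δ+…+δ^2) ≥ 98−61, i.e. δ+…+δ^2 ≥ 37/55.
At δ = 1/3: δ+…+δ^2 = 0.4444 < 0.6727.
So cooperation is not sustainable.

No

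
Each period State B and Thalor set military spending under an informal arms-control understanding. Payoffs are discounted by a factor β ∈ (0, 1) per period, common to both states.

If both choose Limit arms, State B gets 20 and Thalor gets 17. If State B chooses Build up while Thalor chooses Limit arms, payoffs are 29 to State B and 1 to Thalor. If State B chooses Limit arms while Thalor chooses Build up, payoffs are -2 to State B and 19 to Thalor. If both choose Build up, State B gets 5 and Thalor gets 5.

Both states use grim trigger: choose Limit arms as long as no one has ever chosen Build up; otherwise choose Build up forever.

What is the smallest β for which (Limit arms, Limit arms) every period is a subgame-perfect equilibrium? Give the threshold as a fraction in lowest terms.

For State B: deviation gain 29−20 = 9, per-period punishment loss 20−5 = 15. IC gives β ≥ 9/24 = 3/8.
For Thalor: gain 2, loss 12 per period, so β ≥ 2/14 = 1/7.
The tighter constraint is State B's, so cooperation needs β ≥ 3/8.

3/8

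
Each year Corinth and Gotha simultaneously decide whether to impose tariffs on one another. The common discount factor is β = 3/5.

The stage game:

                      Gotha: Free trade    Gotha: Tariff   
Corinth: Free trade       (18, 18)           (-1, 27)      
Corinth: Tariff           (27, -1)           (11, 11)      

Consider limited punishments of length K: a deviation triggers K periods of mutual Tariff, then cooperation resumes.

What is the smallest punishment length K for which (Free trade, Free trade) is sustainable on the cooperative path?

4

IC: β(1−β^K)/(1−β) ≥ (27−18)/(18−11) = 9/7.
With β = 3/5: need 1 − β^K ≥ 9/7·(1−3/5)/(3/5), i.e. β^K ≤ 0.1429.
Since (3/5)^3 = 0.2160 and (3/5)^4 = 0.1296, the smallest such K is 4.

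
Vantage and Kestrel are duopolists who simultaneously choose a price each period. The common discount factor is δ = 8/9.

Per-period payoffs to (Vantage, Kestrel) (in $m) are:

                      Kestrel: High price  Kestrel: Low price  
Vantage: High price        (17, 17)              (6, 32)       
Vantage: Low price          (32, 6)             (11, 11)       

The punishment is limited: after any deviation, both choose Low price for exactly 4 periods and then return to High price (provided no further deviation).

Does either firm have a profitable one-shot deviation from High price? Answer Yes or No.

IC: δ+…+δ^4 ≥ (32−17)/(17−11) = 5/2.
At δ = 8/9: partial sum = 3.0056 ≥ 2.5000. Cooperation sustainable.

No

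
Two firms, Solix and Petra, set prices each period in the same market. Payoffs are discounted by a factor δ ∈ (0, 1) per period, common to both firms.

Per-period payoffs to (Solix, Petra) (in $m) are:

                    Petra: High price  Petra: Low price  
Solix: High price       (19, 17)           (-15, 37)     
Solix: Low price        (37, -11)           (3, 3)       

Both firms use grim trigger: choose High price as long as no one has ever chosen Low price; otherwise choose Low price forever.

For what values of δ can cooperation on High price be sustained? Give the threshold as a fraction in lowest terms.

Solix's threshold: (37−19)/(37−3) = 9/17.
Petra's threshold: (37−17)/(37−3) = 10/17.
9/17 < 10/17, so Petra binds and δ* = 10/17.

10/17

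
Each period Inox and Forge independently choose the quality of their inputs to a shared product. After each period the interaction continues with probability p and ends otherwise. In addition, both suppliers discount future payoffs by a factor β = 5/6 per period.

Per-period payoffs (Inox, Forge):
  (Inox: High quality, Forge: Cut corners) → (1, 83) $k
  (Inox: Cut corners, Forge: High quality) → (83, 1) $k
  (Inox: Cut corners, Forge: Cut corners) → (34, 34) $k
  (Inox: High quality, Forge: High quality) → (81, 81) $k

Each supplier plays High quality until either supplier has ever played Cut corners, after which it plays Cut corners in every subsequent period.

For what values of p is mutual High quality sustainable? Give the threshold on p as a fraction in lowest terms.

12/245

With continuation probability p and discount β, the effective per-period discount factor is βp.
Grim-trigger IC: βp ≥ (83−81)/(83−34) = 2/49.
So p ≥ (2/49)/(5/6) = 12/245.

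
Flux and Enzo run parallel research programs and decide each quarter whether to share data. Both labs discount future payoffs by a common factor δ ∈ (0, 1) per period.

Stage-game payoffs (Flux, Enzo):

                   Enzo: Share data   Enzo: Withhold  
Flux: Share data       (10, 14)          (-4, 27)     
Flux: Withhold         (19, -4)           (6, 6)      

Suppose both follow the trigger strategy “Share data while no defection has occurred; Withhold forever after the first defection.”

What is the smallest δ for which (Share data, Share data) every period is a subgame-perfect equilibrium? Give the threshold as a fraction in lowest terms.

Flux: cooperation gives 10 each period; deviation gives 19 once then 6 forever.
  10/(1−δ) ≥ 19 + 6δ/(1−δ) ⇒ δ ≥ 9/13.
Enzo: cooperation gives 14 each period; deviation gives 27 once then 6 forever.
  δ ≥ 13/21.
Both must hold, so the binding constraint is Flux's: δ ≥ 9/13.

9/13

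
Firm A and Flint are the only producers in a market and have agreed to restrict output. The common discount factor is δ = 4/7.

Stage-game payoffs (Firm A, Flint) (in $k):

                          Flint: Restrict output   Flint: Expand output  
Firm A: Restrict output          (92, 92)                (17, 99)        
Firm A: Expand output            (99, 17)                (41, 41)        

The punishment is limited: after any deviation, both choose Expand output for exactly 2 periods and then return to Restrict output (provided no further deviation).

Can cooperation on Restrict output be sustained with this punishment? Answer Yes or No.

Yes

IC: δ+…+δ^2 ≥ (99−92)/(92−41) = 7/51.
At δ = 4/7: partial sum = 0.8980 ≥ 0.1373. Cooperation sustainable.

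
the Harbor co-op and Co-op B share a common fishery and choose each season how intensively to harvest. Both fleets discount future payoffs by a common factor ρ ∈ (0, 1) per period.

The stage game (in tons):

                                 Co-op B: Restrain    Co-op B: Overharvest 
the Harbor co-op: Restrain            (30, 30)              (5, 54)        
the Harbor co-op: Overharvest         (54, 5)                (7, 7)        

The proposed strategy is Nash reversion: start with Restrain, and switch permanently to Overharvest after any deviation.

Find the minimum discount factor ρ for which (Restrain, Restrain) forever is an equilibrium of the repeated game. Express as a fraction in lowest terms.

Cooperation forever yields 30 each period: 30/(1−ρ).
Deviating yields 54 once, then 7 forever: 54 + 7ρ/(1−ρ).
No profitable deviation requires 30/(1−ρ) ≥ 54 + 7ρ/(1−ρ).
Multiplying by (1−ρ): 30 ≥ 54(1−ρ) + 7ρ = 54 − 47ρ.
So 47ρ ≥ 24, i.e. ρ ≥ 24/47.

24/47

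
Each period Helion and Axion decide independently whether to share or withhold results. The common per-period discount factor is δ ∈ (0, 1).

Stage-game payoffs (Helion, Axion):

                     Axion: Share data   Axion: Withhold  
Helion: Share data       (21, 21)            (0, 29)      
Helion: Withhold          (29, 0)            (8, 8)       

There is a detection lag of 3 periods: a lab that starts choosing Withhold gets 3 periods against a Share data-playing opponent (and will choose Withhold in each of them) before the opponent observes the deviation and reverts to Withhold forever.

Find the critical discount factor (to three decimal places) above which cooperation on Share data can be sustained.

0.725

The best deviation is to choose Withhold for all 3 undetected periods, earning 29 each, then 8 forever once detected.
Deviation value: 29(1−δ^3)/(1−δ) + 8δ^3/(1−δ); cooperation value: 21/(1−δ).
IC: 21 ≥ 29(1−δ^3) + 8δ^3 = 29 − 21δ^3.
So δ^3 ≥ 8/21, giving δ ≥ (8/21)^(1/3) ≈ 0.725.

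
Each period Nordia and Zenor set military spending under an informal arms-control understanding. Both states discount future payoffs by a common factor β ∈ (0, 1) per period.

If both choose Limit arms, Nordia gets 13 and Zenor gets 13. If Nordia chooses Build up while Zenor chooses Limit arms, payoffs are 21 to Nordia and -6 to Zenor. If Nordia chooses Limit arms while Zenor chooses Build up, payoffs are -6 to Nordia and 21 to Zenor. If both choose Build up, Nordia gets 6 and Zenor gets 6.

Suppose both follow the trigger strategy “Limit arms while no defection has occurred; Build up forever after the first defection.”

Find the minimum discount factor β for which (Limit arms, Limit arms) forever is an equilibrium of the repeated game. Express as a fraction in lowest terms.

8/15

One-period gain from deviating is 21 − 13 = 8. The loss is 13 − 6 = 7 in every subsequent period, with present value 7·β/(1−β).
Deviation is unprofitable when 7·β/(1−β) ≥ 8, i.e. β/(1−β) ≥ 8/7.
Equivalently β ≥ 8/(8+7) = 8/15.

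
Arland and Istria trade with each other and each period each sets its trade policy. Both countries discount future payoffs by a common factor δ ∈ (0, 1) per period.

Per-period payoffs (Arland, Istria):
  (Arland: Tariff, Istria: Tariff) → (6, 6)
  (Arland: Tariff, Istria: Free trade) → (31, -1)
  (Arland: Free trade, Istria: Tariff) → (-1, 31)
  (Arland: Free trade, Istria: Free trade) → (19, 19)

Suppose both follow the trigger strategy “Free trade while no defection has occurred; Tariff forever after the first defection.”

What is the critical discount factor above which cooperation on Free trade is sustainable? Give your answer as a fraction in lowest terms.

12/25

Under grim trigger the critical discount factor is (T−C)/(T−P) with T = 31, C = 19, P = 6.
δ* = (31−19)/(31−6) = 12/25.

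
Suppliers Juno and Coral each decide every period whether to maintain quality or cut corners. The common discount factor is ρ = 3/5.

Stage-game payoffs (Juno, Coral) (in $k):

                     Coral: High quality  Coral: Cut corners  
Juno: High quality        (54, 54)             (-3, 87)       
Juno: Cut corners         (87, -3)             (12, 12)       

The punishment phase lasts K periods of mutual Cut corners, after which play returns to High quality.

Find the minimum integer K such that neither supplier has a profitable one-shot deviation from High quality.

Need Σ_{k=1}^{K} ρ^k ≥ (87−54)/(54−12) = 0.7857 at ρ = 3/5.
At K = 1 the sum is 0.6000 < 0.7857; at K = 2 it is 0.9600 ≥ 0.7857.
So the minimum punishment length is K = 2.

2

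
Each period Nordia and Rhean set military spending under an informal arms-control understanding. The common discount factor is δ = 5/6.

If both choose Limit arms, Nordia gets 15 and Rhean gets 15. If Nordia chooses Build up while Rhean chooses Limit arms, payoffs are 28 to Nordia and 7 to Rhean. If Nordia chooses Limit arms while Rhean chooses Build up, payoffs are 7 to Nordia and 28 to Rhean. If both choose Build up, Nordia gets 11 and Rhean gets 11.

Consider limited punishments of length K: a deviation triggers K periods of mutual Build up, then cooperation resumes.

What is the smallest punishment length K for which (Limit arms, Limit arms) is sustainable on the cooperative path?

6

No profitable deviation requires (15−11)(δ+…+δ^K) ≥ 28−15, i.e. δ+…+δ^K ≥ 13/4 ≈ 3.2500.
With δ = 5/6, the partial sums are K=1: 0.8333, K=2: 1.5278, K=3: 2.1065, K=4: 2.5887, K=5: 2.9906, K=6: 3.3255.
K = 6 is the first length at which the sum reaches 3.2500.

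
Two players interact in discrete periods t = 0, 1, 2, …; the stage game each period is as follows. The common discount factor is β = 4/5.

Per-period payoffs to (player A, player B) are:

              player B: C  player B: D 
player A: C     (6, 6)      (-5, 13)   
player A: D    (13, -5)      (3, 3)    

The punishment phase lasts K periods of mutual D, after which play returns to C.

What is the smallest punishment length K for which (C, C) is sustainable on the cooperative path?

4

IC: β(1−β^K)/(1−β) ≥ (13−6)/(6−3) = 7/3.
With β = 4/5: need 1 − β^K ≥ 7/3·(1−4/5)/(4/5), i.e. β^K ≤ 0.4167.
Since (4/5)^3 = 0.5120 and (4/5)^4 = 0.4096, the smallest such K is 4.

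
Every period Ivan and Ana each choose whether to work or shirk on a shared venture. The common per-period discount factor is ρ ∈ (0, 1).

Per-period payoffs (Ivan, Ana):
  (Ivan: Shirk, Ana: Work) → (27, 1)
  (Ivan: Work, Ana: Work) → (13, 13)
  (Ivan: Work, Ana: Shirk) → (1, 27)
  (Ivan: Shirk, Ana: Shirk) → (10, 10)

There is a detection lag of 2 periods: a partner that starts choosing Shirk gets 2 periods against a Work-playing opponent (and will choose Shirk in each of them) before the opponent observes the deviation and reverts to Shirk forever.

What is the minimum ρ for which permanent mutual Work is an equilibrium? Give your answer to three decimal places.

Deviating for the 2 undetected periods gains 27−13 = 14 per period over cooperation, then loses 13−10 = 3 per period forever once punishment starts.
Gain: 14(1 + ρ + … + ρ^1); loss: 3·ρ^2/(1−ρ).
No profitable deviation ⇔ 14(1−ρ^2) ≤ 3·ρ^2, i.e. ρ^2 ≥ 14/(14+3) = 14/17.
Hence ρ ≥ (14/17)^(1/2) ≈ 0.907.

0.907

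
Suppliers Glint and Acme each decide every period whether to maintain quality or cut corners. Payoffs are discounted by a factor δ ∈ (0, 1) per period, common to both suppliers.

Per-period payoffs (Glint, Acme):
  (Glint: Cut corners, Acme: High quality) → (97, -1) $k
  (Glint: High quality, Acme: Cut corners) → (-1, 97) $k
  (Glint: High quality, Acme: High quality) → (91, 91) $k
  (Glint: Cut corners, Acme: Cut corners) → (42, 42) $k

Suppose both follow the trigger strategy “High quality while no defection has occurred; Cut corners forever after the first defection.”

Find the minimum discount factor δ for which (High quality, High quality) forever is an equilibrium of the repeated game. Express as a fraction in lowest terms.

One-period gain from deviating is 97 − 91 = 6. The loss is 91 − 42 = 49 in every subsequent period, with present value 49·δ/(1−δ).
Deviation is unprofitable when 49·δ/(1−δ) ≥ 6, i.e. δ/(1−δ) ≥ 6/49.
Equivalently δ ≥ 6/(6+49) = 6/55.

6/55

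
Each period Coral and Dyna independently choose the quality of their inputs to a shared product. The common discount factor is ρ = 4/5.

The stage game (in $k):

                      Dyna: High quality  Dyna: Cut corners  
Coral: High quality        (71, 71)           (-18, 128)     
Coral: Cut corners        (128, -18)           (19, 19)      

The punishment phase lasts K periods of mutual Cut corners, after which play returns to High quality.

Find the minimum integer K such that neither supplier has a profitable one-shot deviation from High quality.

IC: ρ(1−ρ^K)/(1−ρ) ≥ (128−71)/(71−19) = 57/52.
With ρ = 4/5: need 1 − ρ^K ≥ 57/52·(1−4/5)/(4/5), i.e. ρ^K ≤ 0.7260.
Since (4/5)^1 = 0.8000 and (4/5)^2 = 0.6400, the smallest such K is 2.

2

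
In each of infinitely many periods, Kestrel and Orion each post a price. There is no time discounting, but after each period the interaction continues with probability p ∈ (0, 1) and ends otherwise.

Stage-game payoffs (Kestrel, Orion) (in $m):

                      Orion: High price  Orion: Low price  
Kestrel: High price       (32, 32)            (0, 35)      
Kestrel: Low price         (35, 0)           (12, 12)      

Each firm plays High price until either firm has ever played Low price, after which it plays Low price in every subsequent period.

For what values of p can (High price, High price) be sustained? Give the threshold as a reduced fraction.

With no time discounting, the continuation probability p plays the role of the discount factor.
Grim-trigger IC: 32/(1−p) ≥ 35 + 12p/(1−p) ⇒ p ≥ (35−32)/(35−12) = 3/23.

3/23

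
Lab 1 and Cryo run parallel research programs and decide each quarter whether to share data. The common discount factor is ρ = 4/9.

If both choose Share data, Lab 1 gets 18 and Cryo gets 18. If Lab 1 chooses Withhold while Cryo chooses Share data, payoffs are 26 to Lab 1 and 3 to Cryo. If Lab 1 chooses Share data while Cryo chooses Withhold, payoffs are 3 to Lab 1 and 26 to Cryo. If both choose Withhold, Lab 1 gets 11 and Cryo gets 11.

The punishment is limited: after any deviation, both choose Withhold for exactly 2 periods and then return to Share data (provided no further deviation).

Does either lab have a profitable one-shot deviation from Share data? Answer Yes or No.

Yes

A one-shot deviation gives 26 now, then 11 for 2 periods, then back to 18.
Gain from deviating: (26−18) today; loss: (18−11) in each of the next 2 periods.
No-deviation condition: (18−11)(ρ+…+ρ^2) ≥ 26−18, i.e. ρ+…+ρ^2 ≥ 8/7.
At ρ = 4/9: ρ+…+ρ^2 = 0.6420 < 1.1429.
So cooperation is not sustainable.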